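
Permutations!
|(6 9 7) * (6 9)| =2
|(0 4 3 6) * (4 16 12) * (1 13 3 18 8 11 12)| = 30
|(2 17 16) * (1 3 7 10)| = |(1 3 7 10)(2 17 16)| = 12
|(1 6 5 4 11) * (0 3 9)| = 15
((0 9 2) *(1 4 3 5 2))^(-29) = ((0 9 1 4 3 5 2))^(-29) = (0 2 5 3 4 1 9)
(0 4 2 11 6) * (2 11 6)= (0 4 11 2 6)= [4, 1, 6, 3, 11, 5, 0, 7, 8, 9, 10, 2]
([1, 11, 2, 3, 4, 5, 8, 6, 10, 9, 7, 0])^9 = (11)(6 8 10 7)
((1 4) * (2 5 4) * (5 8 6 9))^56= ((1 2 8 6 9 5 4))^56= (9)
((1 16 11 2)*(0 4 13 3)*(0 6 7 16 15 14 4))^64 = ((1 15 14 4 13 3 6 7 16 11 2))^64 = (1 11 7 3 4 15 2 16 6 13 14)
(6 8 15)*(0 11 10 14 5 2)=[11, 1, 0, 3, 4, 2, 8, 7, 15, 9, 14, 10, 12, 13, 5, 6]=(0 11 10 14 5 2)(6 8 15)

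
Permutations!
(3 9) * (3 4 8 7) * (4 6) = (3 9 6 4 8 7) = [0, 1, 2, 9, 8, 5, 4, 3, 7, 6]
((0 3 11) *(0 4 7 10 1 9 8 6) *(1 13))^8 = ((0 3 11 4 7 10 13 1 9 8 6))^8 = (0 9 10 11 6 1 7 3 8 13 4)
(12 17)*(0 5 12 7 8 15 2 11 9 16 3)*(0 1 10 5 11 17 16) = (0 11 9)(1 10 5 12 16 3)(2 17 7 8 15) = [11, 10, 17, 1, 4, 12, 6, 8, 15, 0, 5, 9, 16, 13, 14, 2, 3, 7]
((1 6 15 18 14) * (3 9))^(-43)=(1 15 14 6 18)(3 9)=((1 6 15 18 14)(3 9))^(-43)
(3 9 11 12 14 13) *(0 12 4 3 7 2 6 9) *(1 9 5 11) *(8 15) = (0 12 14 13 7 2 6 5 11 4 3)(1 9)(8 15) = [12, 9, 6, 0, 3, 11, 5, 2, 15, 1, 10, 4, 14, 7, 13, 8]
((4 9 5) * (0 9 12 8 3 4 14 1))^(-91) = ((0 9 5 14 1)(3 4 12 8))^(-91) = (0 1 14 5 9)(3 4 12 8)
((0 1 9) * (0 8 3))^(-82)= (0 8 1 3 9)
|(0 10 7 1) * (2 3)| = |(0 10 7 1)(2 3)| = 4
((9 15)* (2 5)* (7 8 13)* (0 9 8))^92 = (0 15 13)(7 9 8)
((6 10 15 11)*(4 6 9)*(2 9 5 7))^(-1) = (2 7 5 11 15 10 6 4 9)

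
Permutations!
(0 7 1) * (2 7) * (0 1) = [2, 1, 7, 3, 4, 5, 6, 0] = (0 2 7)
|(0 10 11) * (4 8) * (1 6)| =6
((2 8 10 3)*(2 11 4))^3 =((2 8 10 3 11 4))^3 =(2 3)(4 10)(8 11)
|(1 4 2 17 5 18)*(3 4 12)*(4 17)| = 6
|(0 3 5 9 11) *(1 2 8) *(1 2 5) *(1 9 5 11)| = |(0 3 9 1 11)(2 8)| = 10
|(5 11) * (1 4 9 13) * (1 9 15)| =6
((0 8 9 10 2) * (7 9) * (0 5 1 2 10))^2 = ((10)(0 8 7 9)(1 2 5))^2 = (10)(0 7)(1 5 2)(8 9)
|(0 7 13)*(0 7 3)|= 2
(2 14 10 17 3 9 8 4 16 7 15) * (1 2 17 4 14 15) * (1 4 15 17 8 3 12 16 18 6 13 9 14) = (1 2 17 12 16 7 4 18 6 13 9 3 14 10 15 8) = [0, 2, 17, 14, 18, 5, 13, 4, 1, 3, 15, 11, 16, 9, 10, 8, 7, 12, 6]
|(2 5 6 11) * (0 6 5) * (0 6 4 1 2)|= |(0 4 1 2 6 11)|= 6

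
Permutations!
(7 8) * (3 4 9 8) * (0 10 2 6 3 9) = (0 10 2 6 3 4)(7 9 8) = [10, 1, 6, 4, 0, 5, 3, 9, 7, 8, 2]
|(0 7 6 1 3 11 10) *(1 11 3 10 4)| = |(0 7 6 11 4 1 10)| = 7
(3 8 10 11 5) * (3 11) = (3 8 10)(5 11) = [0, 1, 2, 8, 4, 11, 6, 7, 10, 9, 3, 5]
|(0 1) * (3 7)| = |(0 1)(3 7)| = 2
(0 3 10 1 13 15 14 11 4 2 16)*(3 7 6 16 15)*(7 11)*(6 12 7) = [11, 13, 15, 10, 2, 5, 16, 12, 8, 9, 1, 4, 7, 3, 6, 14, 0] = (0 11 4 2 15 14 6 16)(1 13 3 10)(7 12)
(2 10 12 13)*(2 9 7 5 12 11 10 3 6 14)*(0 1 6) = (0 1 6 14 2 3)(5 12 13 9 7)(10 11) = [1, 6, 3, 0, 4, 12, 14, 5, 8, 7, 11, 10, 13, 9, 2]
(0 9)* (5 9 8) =[8, 1, 2, 3, 4, 9, 6, 7, 5, 0] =(0 8 5 9)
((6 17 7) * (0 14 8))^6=(17)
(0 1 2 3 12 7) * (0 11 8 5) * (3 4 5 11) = [1, 2, 4, 12, 5, 0, 6, 3, 11, 9, 10, 8, 7] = (0 1 2 4 5)(3 12 7)(8 11)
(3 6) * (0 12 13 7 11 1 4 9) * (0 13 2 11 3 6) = [12, 4, 11, 0, 9, 5, 6, 3, 8, 13, 10, 1, 2, 7] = (0 12 2 11 1 4 9 13 7 3)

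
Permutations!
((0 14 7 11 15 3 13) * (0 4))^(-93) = (0 11 13 14 15 4 7 3)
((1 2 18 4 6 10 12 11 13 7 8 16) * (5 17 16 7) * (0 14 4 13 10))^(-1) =((0 14 4 6)(1 2 18 13 5 17 16)(7 8)(10 12 11))^(-1) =(0 6 4 14)(1 16 17 5 13 18 2)(7 8)(10 11 12)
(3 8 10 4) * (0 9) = [9, 1, 2, 8, 3, 5, 6, 7, 10, 0, 4] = (0 9)(3 8 10 4)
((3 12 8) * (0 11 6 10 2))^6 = ((0 11 6 10 2)(3 12 8))^6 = (12)(0 11 6 10 2)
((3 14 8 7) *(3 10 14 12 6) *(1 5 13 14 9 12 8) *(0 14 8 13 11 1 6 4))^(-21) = ((0 14 6 3 13 8 7 10 9 12 4)(1 5 11))^(-21) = (0 14 6 3 13 8 7 10 9 12 4)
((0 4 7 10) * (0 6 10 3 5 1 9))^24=((0 4 7 3 5 1 9)(6 10))^24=(10)(0 3 9 7 1 4 5)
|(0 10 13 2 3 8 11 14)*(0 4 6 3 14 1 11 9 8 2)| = |(0 10 13)(1 11)(2 14 4 6 3)(8 9)| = 30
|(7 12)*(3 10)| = 2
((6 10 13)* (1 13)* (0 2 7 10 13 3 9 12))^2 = ((0 2 7 10 1 3 9 12)(6 13))^2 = (13)(0 7 1 9)(2 10 3 12)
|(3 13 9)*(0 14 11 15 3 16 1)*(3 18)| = |(0 14 11 15 18 3 13 9 16 1)| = 10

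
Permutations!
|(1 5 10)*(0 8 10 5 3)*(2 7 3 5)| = |(0 8 10 1 5 2 7 3)| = 8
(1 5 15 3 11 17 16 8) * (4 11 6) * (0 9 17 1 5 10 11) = (0 9 17 16 8 5 15 3 6 4)(1 10 11) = [9, 10, 2, 6, 0, 15, 4, 7, 5, 17, 11, 1, 12, 13, 14, 3, 8, 16]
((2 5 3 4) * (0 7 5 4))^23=(0 3 5 7)(2 4)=((0 7 5 3)(2 4))^23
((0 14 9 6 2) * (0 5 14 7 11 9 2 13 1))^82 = (0 13 9 7 1 6 11)(2 5 14)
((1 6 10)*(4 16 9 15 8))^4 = ((1 6 10)(4 16 9 15 8))^4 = (1 6 10)(4 8 15 9 16)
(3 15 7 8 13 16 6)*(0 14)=(0 14)(3 15 7 8 13 16 6)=[14, 1, 2, 15, 4, 5, 3, 8, 13, 9, 10, 11, 12, 16, 0, 7, 6]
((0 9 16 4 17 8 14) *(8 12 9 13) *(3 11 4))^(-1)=((0 13 8 14)(3 11 4 17 12 9 16))^(-1)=(0 14 8 13)(3 16 9 12 17 4 11)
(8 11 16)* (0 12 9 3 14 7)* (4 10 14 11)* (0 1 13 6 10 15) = (0 12 9 3 11 16 8 4 15)(1 13 6 10 14 7) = [12, 13, 2, 11, 15, 5, 10, 1, 4, 3, 14, 16, 9, 6, 7, 0, 8]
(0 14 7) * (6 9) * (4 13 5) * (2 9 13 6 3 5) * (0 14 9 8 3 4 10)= [9, 1, 8, 5, 6, 10, 13, 14, 3, 4, 0, 11, 12, 2, 7]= (0 9 4 6 13 2 8 3 5 10)(7 14)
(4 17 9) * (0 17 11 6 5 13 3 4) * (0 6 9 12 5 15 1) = (0 17 12 5 13 3 4 11 9 6 15 1) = [17, 0, 2, 4, 11, 13, 15, 7, 8, 6, 10, 9, 5, 3, 14, 1, 16, 12]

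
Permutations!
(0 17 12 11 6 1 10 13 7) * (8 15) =(0 17 12 11 6 1 10 13 7)(8 15) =[17, 10, 2, 3, 4, 5, 1, 0, 15, 9, 13, 6, 11, 7, 14, 8, 16, 12]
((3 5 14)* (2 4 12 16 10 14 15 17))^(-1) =((2 4 12 16 10 14 3 5 15 17))^(-1) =(2 17 15 5 3 14 10 16 12 4)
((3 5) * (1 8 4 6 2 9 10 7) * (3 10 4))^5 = (1 7 10 5 3 8)(2 9 4 6)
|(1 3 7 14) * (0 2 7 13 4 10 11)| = 10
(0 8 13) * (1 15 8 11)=[11, 15, 2, 3, 4, 5, 6, 7, 13, 9, 10, 1, 12, 0, 14, 8]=(0 11 1 15 8 13)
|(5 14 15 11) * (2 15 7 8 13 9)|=9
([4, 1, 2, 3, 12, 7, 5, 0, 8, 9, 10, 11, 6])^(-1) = (0 7 5 6 12 4)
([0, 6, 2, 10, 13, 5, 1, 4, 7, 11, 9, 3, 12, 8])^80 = [0, 1, 2, 3, 4, 5, 6, 7, 8, 9, 10, 11, 12, 13]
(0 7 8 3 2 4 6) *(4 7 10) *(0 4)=[10, 1, 7, 2, 6, 5, 4, 8, 3, 9, 0]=(0 10)(2 7 8 3)(4 6)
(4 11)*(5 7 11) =(4 5 7 11) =[0, 1, 2, 3, 5, 7, 6, 11, 8, 9, 10, 4]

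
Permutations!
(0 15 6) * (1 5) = (0 15 6)(1 5) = [15, 5, 2, 3, 4, 1, 0, 7, 8, 9, 10, 11, 12, 13, 14, 6]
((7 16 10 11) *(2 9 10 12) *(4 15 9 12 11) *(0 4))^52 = ((0 4 15 9 10)(2 12)(7 16 11))^52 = (0 15 10 4 9)(7 16 11)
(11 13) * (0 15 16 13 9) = [15, 1, 2, 3, 4, 5, 6, 7, 8, 0, 10, 9, 12, 11, 14, 16, 13] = (0 15 16 13 11 9)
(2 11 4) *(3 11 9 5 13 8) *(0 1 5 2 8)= [1, 5, 9, 11, 8, 13, 6, 7, 3, 2, 10, 4, 12, 0]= (0 1 5 13)(2 9)(3 11 4 8)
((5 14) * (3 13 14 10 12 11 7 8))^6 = ((3 13 14 5 10 12 11 7 8))^6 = (3 11 5)(7 10 13)(8 12 14)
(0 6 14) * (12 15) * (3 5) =(0 6 14)(3 5)(12 15) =[6, 1, 2, 5, 4, 3, 14, 7, 8, 9, 10, 11, 15, 13, 0, 12]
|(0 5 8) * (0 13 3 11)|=|(0 5 8 13 3 11)|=6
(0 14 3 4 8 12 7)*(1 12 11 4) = (0 14 3 1 12 7)(4 8 11) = [14, 12, 2, 1, 8, 5, 6, 0, 11, 9, 10, 4, 7, 13, 3]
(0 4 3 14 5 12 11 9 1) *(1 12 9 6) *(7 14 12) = (0 4 3 12 11 6 1)(5 9 7 14) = [4, 0, 2, 12, 3, 9, 1, 14, 8, 7, 10, 6, 11, 13, 5]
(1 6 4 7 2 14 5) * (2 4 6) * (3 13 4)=(1 2 14 5)(3 13 4 7)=[0, 2, 14, 13, 7, 1, 6, 3, 8, 9, 10, 11, 12, 4, 5]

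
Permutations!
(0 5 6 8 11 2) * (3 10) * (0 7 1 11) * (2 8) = (0 5 6 2 7 1 11 8)(3 10) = [5, 11, 7, 10, 4, 6, 2, 1, 0, 9, 3, 8]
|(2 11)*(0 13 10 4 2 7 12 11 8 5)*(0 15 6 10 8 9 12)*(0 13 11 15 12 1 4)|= |(0 11 7 13 8 5 12 15 6 10)(1 4 2 9)|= 20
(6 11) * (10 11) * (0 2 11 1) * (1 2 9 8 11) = (0 9 8 11 6 10 2 1) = [9, 0, 1, 3, 4, 5, 10, 7, 11, 8, 2, 6]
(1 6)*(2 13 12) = (1 6)(2 13 12) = [0, 6, 13, 3, 4, 5, 1, 7, 8, 9, 10, 11, 2, 12]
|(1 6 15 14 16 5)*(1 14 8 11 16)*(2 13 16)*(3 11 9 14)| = 6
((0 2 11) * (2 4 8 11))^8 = (11)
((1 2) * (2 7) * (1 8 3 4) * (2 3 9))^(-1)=(1 4 3 7)(2 9 8)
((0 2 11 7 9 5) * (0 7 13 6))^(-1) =(0 6 13 11 2)(5 9 7) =((0 2 11 13 6)(5 7 9))^(-1)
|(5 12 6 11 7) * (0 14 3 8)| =|(0 14 3 8)(5 12 6 11 7)| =20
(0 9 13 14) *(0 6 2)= (0 9 13 14 6 2)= [9, 1, 0, 3, 4, 5, 2, 7, 8, 13, 10, 11, 12, 14, 6]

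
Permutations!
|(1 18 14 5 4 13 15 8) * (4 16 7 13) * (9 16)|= |(1 18 14 5 9 16 7 13 15 8)|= 10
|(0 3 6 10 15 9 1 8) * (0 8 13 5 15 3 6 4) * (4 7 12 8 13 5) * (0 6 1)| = 40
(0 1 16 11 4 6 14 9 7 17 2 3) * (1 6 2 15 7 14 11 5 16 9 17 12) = [6, 9, 3, 0, 2, 16, 11, 12, 8, 14, 10, 4, 1, 13, 17, 7, 5, 15] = (0 6 11 4 2 3)(1 9 14 17 15 7 12)(5 16)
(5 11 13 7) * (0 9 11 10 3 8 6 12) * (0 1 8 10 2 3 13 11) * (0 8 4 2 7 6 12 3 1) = [9, 4, 1, 10, 2, 7, 3, 5, 12, 8, 13, 11, 0, 6] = (0 9 8 12)(1 4 2)(3 10 13 6)(5 7)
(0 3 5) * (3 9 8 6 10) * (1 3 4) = (0 9 8 6 10 4 1 3 5) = [9, 3, 2, 5, 1, 0, 10, 7, 6, 8, 4]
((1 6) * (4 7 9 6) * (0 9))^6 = ((0 9 6 1 4 7))^6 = (9)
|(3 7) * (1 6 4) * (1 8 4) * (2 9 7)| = 4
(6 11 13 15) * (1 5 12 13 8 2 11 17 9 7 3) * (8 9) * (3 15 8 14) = (1 5 12 13 8 2 11 9 7 15 6 17 14 3) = [0, 5, 11, 1, 4, 12, 17, 15, 2, 7, 10, 9, 13, 8, 3, 6, 16, 14]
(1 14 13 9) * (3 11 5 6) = [0, 14, 2, 11, 4, 6, 3, 7, 8, 1, 10, 5, 12, 9, 13] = (1 14 13 9)(3 11 5 6)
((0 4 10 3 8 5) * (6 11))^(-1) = (0 5 8 3 10 4)(6 11)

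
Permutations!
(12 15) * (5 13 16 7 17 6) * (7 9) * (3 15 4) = (3 15 12 4)(5 13 16 9 7 17 6) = [0, 1, 2, 15, 3, 13, 5, 17, 8, 7, 10, 11, 4, 16, 14, 12, 9, 6]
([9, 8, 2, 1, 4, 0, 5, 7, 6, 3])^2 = (0 3 8 5 9 1 6)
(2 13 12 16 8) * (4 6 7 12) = (2 13 4 6 7 12 16 8) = [0, 1, 13, 3, 6, 5, 7, 12, 2, 9, 10, 11, 16, 4, 14, 15, 8]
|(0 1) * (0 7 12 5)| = 5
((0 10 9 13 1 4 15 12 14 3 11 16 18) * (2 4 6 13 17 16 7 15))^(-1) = ((0 10 9 17 16 18)(1 6 13)(2 4)(3 11 7 15 12 14))^(-1) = (0 18 16 17 9 10)(1 13 6)(2 4)(3 14 12 15 7 11)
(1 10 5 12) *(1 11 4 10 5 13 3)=(1 5 12 11 4 10 13 3)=[0, 5, 2, 1, 10, 12, 6, 7, 8, 9, 13, 4, 11, 3]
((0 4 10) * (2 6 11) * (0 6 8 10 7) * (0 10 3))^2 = (0 7 6 2 3 4 10 11 8)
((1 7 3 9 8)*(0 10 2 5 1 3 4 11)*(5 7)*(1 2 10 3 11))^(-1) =(0 11 8 9 3)(1 4 7 2 5)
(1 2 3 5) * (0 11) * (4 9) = (0 11)(1 2 3 5)(4 9) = [11, 2, 3, 5, 9, 1, 6, 7, 8, 4, 10, 0]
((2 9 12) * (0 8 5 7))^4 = ((0 8 5 7)(2 9 12))^4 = (2 9 12)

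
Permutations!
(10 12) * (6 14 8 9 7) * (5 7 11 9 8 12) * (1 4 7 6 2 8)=(1 4 7 2 8)(5 6 14 12 10)(9 11)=[0, 4, 8, 3, 7, 6, 14, 2, 1, 11, 5, 9, 10, 13, 12]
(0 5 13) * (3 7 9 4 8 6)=[5, 1, 2, 7, 8, 13, 3, 9, 6, 4, 10, 11, 12, 0]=(0 5 13)(3 7 9 4 8 6)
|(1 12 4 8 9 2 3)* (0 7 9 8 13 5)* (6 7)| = |(0 6 7 9 2 3 1 12 4 13 5)| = 11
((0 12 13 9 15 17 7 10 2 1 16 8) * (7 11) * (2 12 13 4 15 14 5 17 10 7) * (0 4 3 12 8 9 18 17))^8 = ((0 13 18 17 11 2 1 16 9 14 5)(3 12)(4 15 10 8))^8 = (0 9 2 18 5 16 11 13 14 1 17)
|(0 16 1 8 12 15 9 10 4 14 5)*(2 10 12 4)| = |(0 16 1 8 4 14 5)(2 10)(9 12 15)| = 42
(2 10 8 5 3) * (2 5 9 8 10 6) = (10)(2 6)(3 5)(8 9) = [0, 1, 6, 5, 4, 3, 2, 7, 9, 8, 10]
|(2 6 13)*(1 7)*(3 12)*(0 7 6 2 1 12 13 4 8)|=9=|(0 7 12 3 13 1 6 4 8)|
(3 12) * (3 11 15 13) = (3 12 11 15 13) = [0, 1, 2, 12, 4, 5, 6, 7, 8, 9, 10, 15, 11, 3, 14, 13]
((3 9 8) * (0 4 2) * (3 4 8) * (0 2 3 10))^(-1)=(0 10 9 3 4 8)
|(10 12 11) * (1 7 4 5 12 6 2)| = |(1 7 4 5 12 11 10 6 2)| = 9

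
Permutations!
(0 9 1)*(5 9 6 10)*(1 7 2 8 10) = (0 6 1)(2 8 10 5 9 7) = [6, 0, 8, 3, 4, 9, 1, 2, 10, 7, 5]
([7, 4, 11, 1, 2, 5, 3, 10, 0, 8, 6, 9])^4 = (0 3 11 7 1 9 10 4 8 6 2)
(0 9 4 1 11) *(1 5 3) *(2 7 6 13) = (0 9 4 5 3 1 11)(2 7 6 13) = [9, 11, 7, 1, 5, 3, 13, 6, 8, 4, 10, 0, 12, 2]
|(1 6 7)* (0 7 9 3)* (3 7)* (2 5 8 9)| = |(0 3)(1 6 2 5 8 9 7)| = 14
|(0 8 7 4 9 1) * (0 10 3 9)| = 4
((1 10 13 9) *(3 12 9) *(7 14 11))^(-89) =(1 10 13 3 12 9)(7 14 11)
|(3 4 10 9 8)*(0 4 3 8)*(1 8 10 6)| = 7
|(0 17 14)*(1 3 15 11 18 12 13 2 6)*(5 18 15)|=|(0 17 14)(1 3 5 18 12 13 2 6)(11 15)|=24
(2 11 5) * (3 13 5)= (2 11 3 13 5)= [0, 1, 11, 13, 4, 2, 6, 7, 8, 9, 10, 3, 12, 5]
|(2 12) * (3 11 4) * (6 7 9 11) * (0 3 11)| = 10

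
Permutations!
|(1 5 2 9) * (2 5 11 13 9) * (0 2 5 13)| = |(0 2 5 13 9 1 11)| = 7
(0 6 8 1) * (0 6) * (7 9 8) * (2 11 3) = (1 6 7 9 8)(2 11 3) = [0, 6, 11, 2, 4, 5, 7, 9, 1, 8, 10, 3]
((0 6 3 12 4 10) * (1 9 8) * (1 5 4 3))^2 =(12)(0 1 8 4)(5 10 6 9)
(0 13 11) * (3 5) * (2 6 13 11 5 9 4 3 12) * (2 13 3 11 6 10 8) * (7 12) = (0 6 3 9 4 11)(2 10 8)(5 7 12 13) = [6, 1, 10, 9, 11, 7, 3, 12, 2, 4, 8, 0, 13, 5]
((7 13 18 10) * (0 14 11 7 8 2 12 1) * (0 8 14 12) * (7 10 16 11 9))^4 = ((0 12 1 8 2)(7 13 18 16 11 10 14 9))^4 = (0 2 8 1 12)(7 11)(9 16)(10 13)(14 18)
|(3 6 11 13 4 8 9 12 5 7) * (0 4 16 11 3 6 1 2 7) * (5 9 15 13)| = |(0 4 8 15 13 16 11 5)(1 2 7 6 3)(9 12)| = 40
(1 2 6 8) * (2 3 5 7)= [0, 3, 6, 5, 4, 7, 8, 2, 1]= (1 3 5 7 2 6 8)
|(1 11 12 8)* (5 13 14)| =12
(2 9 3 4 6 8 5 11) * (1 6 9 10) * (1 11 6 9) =(1 9 3 4)(2 10 11)(5 6 8) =[0, 9, 10, 4, 1, 6, 8, 7, 5, 3, 11, 2]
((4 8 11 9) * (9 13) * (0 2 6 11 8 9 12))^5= ((0 2 6 11 13 12)(4 9))^5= (0 12 13 11 6 2)(4 9)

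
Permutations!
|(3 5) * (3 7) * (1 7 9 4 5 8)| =12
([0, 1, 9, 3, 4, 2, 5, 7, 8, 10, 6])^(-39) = (2 9 10 6 5)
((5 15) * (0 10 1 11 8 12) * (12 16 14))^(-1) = (0 12 14 16 8 11 1 10)(5 15)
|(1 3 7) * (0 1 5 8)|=|(0 1 3 7 5 8)|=6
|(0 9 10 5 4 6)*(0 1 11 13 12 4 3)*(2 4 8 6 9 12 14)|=14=|(0 12 8 6 1 11 13 14 2 4 9 10 5 3)|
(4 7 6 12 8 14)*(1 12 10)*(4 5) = [0, 12, 2, 3, 7, 4, 10, 6, 14, 9, 1, 11, 8, 13, 5] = (1 12 8 14 5 4 7 6 10)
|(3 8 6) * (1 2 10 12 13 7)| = 6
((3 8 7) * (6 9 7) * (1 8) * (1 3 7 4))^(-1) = ((1 8 6 9 4))^(-1) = (1 4 9 6 8)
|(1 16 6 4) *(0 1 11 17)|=|(0 1 16 6 4 11 17)|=7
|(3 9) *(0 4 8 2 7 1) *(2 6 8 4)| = 4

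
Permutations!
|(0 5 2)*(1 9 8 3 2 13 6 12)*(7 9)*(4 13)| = |(0 5 4 13 6 12 1 7 9 8 3 2)| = 12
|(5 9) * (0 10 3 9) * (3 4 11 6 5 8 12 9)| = |(0 10 4 11 6 5)(8 12 9)| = 6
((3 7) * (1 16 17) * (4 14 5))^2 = ((1 16 17)(3 7)(4 14 5))^2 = (1 17 16)(4 5 14)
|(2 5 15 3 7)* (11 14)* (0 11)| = |(0 11 14)(2 5 15 3 7)| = 15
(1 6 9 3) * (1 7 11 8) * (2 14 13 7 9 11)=(1 6 11 8)(2 14 13 7)(3 9)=[0, 6, 14, 9, 4, 5, 11, 2, 1, 3, 10, 8, 12, 7, 13]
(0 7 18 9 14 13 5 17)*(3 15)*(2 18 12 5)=(0 7 12 5 17)(2 18 9 14 13)(3 15)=[7, 1, 18, 15, 4, 17, 6, 12, 8, 14, 10, 11, 5, 2, 13, 3, 16, 0, 9]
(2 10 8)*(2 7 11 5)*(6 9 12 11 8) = (2 10 6 9 12 11 5)(7 8) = [0, 1, 10, 3, 4, 2, 9, 8, 7, 12, 6, 5, 11]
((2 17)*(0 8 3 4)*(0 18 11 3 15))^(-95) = ((0 8 15)(2 17)(3 4 18 11))^(-95) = (0 8 15)(2 17)(3 4 18 11)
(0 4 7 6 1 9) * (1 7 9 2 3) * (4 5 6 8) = (0 5 6 7 8 4 9)(1 2 3) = [5, 2, 3, 1, 9, 6, 7, 8, 4, 0]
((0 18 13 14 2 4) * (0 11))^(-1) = ((0 18 13 14 2 4 11))^(-1) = (0 11 4 2 14 13 18)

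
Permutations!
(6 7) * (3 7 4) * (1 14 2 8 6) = [0, 14, 8, 7, 3, 5, 4, 1, 6, 9, 10, 11, 12, 13, 2] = (1 14 2 8 6 4 3 7)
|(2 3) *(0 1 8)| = 6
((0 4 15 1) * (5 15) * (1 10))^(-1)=(0 1 10 15 5 4)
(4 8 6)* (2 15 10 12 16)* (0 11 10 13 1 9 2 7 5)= (0 11 10 12 16 7 5)(1 9 2 15 13)(4 8 6)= [11, 9, 15, 3, 8, 0, 4, 5, 6, 2, 12, 10, 16, 1, 14, 13, 7]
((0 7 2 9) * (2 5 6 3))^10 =((0 7 5 6 3 2 9))^10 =(0 6 9 5 2 7 3)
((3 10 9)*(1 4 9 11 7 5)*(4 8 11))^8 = ((1 8 11 7 5)(3 10 4 9))^8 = (1 7 8 5 11)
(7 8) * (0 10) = [10, 1, 2, 3, 4, 5, 6, 8, 7, 9, 0] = (0 10)(7 8)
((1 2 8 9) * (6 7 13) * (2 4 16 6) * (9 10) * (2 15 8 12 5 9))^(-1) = (1 9 5 12 2 10 8 15 13 7 6 16 4)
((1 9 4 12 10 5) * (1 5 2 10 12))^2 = ((12)(1 9 4)(2 10))^2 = (12)(1 4 9)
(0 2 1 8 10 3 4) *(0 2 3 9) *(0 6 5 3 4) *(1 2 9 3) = (0 4 9 6 5 1 8 10 3) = [4, 8, 2, 0, 9, 1, 5, 7, 10, 6, 3]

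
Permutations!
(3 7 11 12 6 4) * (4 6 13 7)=(3 4)(7 11 12 13)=[0, 1, 2, 4, 3, 5, 6, 11, 8, 9, 10, 12, 13, 7]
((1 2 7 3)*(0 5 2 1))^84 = (0 3 7 2 5)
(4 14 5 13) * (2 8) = (2 8)(4 14 5 13) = [0, 1, 8, 3, 14, 13, 6, 7, 2, 9, 10, 11, 12, 4, 5]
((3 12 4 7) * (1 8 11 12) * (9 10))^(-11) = ((1 8 11 12 4 7 3)(9 10))^(-11) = (1 12 3 11 7 8 4)(9 10)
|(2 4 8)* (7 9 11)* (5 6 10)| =|(2 4 8)(5 6 10)(7 9 11)| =3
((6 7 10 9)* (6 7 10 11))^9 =((6 10 9 7 11))^9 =(6 11 7 9 10)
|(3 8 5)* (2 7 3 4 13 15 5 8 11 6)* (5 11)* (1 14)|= 18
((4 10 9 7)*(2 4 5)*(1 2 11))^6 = ((1 2 4 10 9 7 5 11))^6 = (1 5 9 4)(2 11 7 10)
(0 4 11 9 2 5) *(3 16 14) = (0 4 11 9 2 5)(3 16 14) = [4, 1, 5, 16, 11, 0, 6, 7, 8, 2, 10, 9, 12, 13, 3, 15, 14]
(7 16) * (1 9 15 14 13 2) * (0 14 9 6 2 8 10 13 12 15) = (0 14 12 15 9)(1 6 2)(7 16)(8 10 13) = [14, 6, 1, 3, 4, 5, 2, 16, 10, 0, 13, 11, 15, 8, 12, 9, 7]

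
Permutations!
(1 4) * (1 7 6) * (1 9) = [0, 4, 2, 3, 7, 5, 9, 6, 8, 1] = (1 4 7 6 9)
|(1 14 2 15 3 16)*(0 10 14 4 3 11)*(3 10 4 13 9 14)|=12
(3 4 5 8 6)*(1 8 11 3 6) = (1 8)(3 4 5 11) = [0, 8, 2, 4, 5, 11, 6, 7, 1, 9, 10, 3]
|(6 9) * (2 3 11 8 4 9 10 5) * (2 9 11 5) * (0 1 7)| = |(0 1 7)(2 3 5 9 6 10)(4 11 8)| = 6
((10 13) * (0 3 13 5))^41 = ((0 3 13 10 5))^41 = (0 3 13 10 5)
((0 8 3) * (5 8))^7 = ((0 5 8 3))^7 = (0 3 8 5)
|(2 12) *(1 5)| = 2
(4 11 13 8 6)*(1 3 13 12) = [0, 3, 2, 13, 11, 5, 4, 7, 6, 9, 10, 12, 1, 8] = (1 3 13 8 6 4 11 12)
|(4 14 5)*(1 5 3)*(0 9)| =10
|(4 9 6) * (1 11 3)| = 3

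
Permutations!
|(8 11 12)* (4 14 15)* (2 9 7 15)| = 6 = |(2 9 7 15 4 14)(8 11 12)|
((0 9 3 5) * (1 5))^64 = (0 5 1 3 9) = ((0 9 3 1 5))^64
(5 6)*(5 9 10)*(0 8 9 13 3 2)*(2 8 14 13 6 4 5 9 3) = (0 14 13 2)(3 8)(4 5)(9 10) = [14, 1, 0, 8, 5, 4, 6, 7, 3, 10, 9, 11, 12, 2, 13]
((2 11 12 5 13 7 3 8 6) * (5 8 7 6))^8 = ((2 11 12 8 5 13 6)(3 7))^8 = (2 11 12 8 5 13 6)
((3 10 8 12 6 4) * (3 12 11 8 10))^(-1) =(4 6 12)(8 11)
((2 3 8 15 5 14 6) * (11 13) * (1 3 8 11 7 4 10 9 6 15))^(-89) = (1 8 2 6 9 10 4 7 13 11 3)(5 14 15) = ((1 3 11 13 7 4 10 9 6 2 8)(5 14 15))^(-89)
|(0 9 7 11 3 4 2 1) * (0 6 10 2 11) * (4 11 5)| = |(0 9 7)(1 6 10 2)(3 11)(4 5)| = 12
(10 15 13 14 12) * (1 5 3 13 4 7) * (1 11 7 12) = (1 5 3 13 14)(4 12 10 15)(7 11) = [0, 5, 2, 13, 12, 3, 6, 11, 8, 9, 15, 7, 10, 14, 1, 4]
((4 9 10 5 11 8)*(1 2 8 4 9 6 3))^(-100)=(11)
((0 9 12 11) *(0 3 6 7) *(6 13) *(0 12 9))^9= ((3 13 6 7 12 11))^9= (3 7)(6 11)(12 13)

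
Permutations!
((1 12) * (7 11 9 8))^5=(1 12)(7 11 9 8)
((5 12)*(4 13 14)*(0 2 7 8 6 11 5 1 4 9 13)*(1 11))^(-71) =((0 2 7 8 6 1 4)(5 12 11)(9 13 14))^(-71) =(0 4 1 6 8 7 2)(5 12 11)(9 13 14)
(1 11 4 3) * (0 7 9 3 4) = (0 7 9 3 1 11) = [7, 11, 2, 1, 4, 5, 6, 9, 8, 3, 10, 0]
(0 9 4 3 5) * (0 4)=(0 9)(3 5 4)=[9, 1, 2, 5, 3, 4, 6, 7, 8, 0]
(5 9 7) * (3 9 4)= (3 9 7 5 4)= [0, 1, 2, 9, 3, 4, 6, 5, 8, 7]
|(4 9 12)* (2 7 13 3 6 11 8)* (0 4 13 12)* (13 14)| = 9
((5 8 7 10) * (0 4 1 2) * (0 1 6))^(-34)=((0 4 6)(1 2)(5 8 7 10))^(-34)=(0 6 4)(5 7)(8 10)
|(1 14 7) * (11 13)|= 6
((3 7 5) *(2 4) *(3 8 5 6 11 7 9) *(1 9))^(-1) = ((1 9 3)(2 4)(5 8)(6 11 7))^(-1) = (1 3 9)(2 4)(5 8)(6 7 11)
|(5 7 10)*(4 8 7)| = 5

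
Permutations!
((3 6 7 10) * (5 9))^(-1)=(3 10 7 6)(5 9)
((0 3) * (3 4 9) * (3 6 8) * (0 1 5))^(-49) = (0 5 1 3 8 6 9 4)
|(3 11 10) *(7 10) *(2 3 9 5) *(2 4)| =8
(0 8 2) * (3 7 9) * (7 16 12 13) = (0 8 2)(3 16 12 13 7 9) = [8, 1, 0, 16, 4, 5, 6, 9, 2, 3, 10, 11, 13, 7, 14, 15, 12]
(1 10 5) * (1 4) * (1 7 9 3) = (1 10 5 4 7 9 3) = [0, 10, 2, 1, 7, 4, 6, 9, 8, 3, 5]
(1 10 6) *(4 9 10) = [0, 4, 2, 3, 9, 5, 1, 7, 8, 10, 6] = (1 4 9 10 6)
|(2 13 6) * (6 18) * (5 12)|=4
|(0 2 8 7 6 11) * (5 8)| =|(0 2 5 8 7 6 11)| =7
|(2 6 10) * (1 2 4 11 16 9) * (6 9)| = |(1 2 9)(4 11 16 6 10)| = 15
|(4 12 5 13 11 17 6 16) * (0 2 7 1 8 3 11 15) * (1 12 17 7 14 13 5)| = 60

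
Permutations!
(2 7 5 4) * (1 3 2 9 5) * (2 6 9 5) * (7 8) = [0, 3, 8, 6, 5, 4, 9, 1, 7, 2] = (1 3 6 9 2 8 7)(4 5)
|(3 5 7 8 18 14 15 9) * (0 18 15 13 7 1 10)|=12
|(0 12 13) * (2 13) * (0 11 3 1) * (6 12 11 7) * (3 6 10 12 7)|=|(0 11 6 7 10 12 2 13 3 1)|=10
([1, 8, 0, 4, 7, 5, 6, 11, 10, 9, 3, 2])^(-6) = [10, 3, 8, 11, 2, 5, 6, 0, 4, 9, 7, 1]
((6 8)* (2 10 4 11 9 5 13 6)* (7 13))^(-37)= (2 11 7 8 4 5 6 10 9 13)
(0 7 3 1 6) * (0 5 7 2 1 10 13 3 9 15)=[2, 6, 1, 10, 4, 7, 5, 9, 8, 15, 13, 11, 12, 3, 14, 0]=(0 2 1 6 5 7 9 15)(3 10 13)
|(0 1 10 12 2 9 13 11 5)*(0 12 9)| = |(0 1 10 9 13 11 5 12 2)| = 9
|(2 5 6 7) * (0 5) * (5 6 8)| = 4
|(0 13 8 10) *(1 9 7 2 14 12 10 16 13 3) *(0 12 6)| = |(0 3 1 9 7 2 14 6)(8 16 13)(10 12)| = 24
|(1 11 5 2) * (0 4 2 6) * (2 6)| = 12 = |(0 4 6)(1 11 5 2)|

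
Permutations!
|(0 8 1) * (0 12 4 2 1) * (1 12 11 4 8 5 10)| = 9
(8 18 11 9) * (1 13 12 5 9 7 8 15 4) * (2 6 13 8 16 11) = (1 8 18 2 6 13 12 5 9 15 4)(7 16 11) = [0, 8, 6, 3, 1, 9, 13, 16, 18, 15, 10, 7, 5, 12, 14, 4, 11, 17, 2]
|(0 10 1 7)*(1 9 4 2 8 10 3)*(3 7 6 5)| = |(0 7)(1 6 5 3)(2 8 10 9 4)| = 20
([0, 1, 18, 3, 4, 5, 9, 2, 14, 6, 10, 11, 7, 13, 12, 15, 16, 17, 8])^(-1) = (2 7 12 14 8 18)(6 9)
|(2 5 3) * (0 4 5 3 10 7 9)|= |(0 4 5 10 7 9)(2 3)|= 6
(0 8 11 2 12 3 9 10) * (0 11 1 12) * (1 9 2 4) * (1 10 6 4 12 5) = (0 8 9 6 4 10 11 12 3 2)(1 5) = [8, 5, 0, 2, 10, 1, 4, 7, 9, 6, 11, 12, 3]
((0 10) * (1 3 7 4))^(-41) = ((0 10)(1 3 7 4))^(-41) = (0 10)(1 4 7 3)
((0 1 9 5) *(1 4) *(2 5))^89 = (0 5 2 9 1 4)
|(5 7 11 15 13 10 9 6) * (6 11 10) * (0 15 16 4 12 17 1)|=14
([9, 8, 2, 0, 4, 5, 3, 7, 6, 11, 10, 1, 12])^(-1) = (12)(0 3 6 8 1 11 9)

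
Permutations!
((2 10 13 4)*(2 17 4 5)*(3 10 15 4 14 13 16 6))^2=((2 15 4 17 14 13 5)(3 10 16 6))^2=(2 4 14 5 15 17 13)(3 16)(6 10)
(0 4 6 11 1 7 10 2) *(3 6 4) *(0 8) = (0 3 6 11 1 7 10 2 8) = [3, 7, 8, 6, 4, 5, 11, 10, 0, 9, 2, 1]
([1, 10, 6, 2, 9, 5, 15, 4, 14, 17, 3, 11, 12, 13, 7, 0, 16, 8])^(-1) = [15, 0, 3, 10, 7, 5, 2, 14, 17, 4, 1, 11, 12, 13, 8, 6, 16, 9]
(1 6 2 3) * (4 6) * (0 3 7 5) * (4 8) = (0 3 1 8 4 6 2 7 5) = [3, 8, 7, 1, 6, 0, 2, 5, 4]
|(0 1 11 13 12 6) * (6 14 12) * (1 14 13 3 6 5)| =9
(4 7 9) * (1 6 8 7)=(1 6 8 7 9 4)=[0, 6, 2, 3, 1, 5, 8, 9, 7, 4]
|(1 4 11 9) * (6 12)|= |(1 4 11 9)(6 12)|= 4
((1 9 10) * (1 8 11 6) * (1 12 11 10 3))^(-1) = (1 3 9)(6 11 12)(8 10)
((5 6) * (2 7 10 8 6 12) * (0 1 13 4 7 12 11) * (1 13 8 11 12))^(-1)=(0 11 10 7 4 13)(1 2 12 5 6 8)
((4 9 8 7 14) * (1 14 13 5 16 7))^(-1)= (1 8 9 4 14)(5 13 7 16)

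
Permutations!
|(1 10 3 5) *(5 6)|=5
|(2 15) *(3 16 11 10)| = 4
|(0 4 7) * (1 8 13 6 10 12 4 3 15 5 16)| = |(0 3 15 5 16 1 8 13 6 10 12 4 7)| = 13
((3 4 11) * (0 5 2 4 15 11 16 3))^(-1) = (0 11 15 3 16 4 2 5)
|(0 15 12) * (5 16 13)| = |(0 15 12)(5 16 13)| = 3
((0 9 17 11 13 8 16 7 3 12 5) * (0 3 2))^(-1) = (0 2 7 16 8 13 11 17 9)(3 5 12)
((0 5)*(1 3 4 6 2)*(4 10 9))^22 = (1 3 10 9 4 6 2)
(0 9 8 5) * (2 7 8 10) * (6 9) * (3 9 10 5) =(0 6 10 2 7 8 3 9 5) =[6, 1, 7, 9, 4, 0, 10, 8, 3, 5, 2]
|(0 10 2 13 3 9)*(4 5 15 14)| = 12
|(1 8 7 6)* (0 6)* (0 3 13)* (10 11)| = 14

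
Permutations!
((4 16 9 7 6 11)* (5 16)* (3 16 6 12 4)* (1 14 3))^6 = ((1 14 3 16 9 7 12 4 5 6 11))^6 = (1 12 14 4 3 5 16 6 9 11 7)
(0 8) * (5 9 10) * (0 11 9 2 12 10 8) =[0, 1, 12, 3, 4, 2, 6, 7, 11, 8, 5, 9, 10] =(2 12 10 5)(8 11 9)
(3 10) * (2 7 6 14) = [0, 1, 7, 10, 4, 5, 14, 6, 8, 9, 3, 11, 12, 13, 2] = (2 7 6 14)(3 10)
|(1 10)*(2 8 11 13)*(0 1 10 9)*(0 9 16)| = |(0 1 16)(2 8 11 13)| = 12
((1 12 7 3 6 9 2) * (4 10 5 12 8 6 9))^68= (1 6 10 12 3 2 8 4 5 7 9)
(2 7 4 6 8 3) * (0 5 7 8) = (0 5 7 4 6)(2 8 3) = [5, 1, 8, 2, 6, 7, 0, 4, 3]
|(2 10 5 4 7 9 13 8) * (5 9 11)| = |(2 10 9 13 8)(4 7 11 5)| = 20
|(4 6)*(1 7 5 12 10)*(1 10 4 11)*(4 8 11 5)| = 8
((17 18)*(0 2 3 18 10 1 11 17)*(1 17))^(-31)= (0 2 3 18)(1 11)(10 17)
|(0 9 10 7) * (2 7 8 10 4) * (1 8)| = |(0 9 4 2 7)(1 8 10)| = 15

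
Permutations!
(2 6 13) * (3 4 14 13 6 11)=[0, 1, 11, 4, 14, 5, 6, 7, 8, 9, 10, 3, 12, 2, 13]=(2 11 3 4 14 13)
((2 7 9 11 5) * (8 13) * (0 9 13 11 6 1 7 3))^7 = ((0 9 6 1 7 13 8 11 5 2 3))^7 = (0 11 1 3 8 6 2 13 9 5 7)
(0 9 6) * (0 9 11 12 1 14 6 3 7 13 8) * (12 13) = (0 11 13 8)(1 14 6 9 3 7 12) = [11, 14, 2, 7, 4, 5, 9, 12, 0, 3, 10, 13, 1, 8, 6]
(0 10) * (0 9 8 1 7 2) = (0 10 9 8 1 7 2) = [10, 7, 0, 3, 4, 5, 6, 2, 1, 8, 9]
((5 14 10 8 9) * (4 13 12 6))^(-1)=(4 6 12 13)(5 9 8 10 14)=((4 13 12 6)(5 14 10 8 9))^(-1)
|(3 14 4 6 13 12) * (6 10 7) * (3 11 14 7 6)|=|(3 7)(4 10 6 13 12 11 14)|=14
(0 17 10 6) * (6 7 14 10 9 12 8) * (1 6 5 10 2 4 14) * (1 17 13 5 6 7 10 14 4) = (0 13 5 14 2 1 7 17 9 12 8 6) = [13, 7, 1, 3, 4, 14, 0, 17, 6, 12, 10, 11, 8, 5, 2, 15, 16, 9]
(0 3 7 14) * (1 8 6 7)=(0 3 1 8 6 7 14)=[3, 8, 2, 1, 4, 5, 7, 14, 6, 9, 10, 11, 12, 13, 0]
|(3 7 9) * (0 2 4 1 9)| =7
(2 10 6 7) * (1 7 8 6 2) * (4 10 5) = (1 7)(2 5 4 10)(6 8) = [0, 7, 5, 3, 10, 4, 8, 1, 6, 9, 2]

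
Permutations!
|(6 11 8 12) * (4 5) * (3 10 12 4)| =|(3 10 12 6 11 8 4 5)| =8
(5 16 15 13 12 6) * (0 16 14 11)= (0 16 15 13 12 6 5 14 11)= [16, 1, 2, 3, 4, 14, 5, 7, 8, 9, 10, 0, 6, 12, 11, 13, 15]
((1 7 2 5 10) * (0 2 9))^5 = (0 7 10 2 9 1 5)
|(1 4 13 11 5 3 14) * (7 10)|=14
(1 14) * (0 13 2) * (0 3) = (0 13 2 3)(1 14) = [13, 14, 3, 0, 4, 5, 6, 7, 8, 9, 10, 11, 12, 2, 1]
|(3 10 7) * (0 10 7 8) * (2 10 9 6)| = |(0 9 6 2 10 8)(3 7)| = 6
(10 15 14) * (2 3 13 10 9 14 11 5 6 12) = (2 3 13 10 15 11 5 6 12)(9 14) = [0, 1, 3, 13, 4, 6, 12, 7, 8, 14, 15, 5, 2, 10, 9, 11]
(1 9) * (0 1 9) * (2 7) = (9)(0 1)(2 7) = [1, 0, 7, 3, 4, 5, 6, 2, 8, 9]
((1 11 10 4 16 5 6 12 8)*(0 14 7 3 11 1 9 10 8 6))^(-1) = (0 5 16 4 10 9 8 11 3 7 14)(6 12)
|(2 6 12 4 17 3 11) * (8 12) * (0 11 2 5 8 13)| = 11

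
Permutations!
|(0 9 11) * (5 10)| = |(0 9 11)(5 10)| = 6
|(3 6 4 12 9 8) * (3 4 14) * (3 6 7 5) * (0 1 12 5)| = 18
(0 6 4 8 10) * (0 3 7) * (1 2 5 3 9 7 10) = (0 6 4 8 1 2 5 3 10 9 7) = [6, 2, 5, 10, 8, 3, 4, 0, 1, 7, 9]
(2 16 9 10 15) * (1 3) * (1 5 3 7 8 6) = (1 7 8 6)(2 16 9 10 15)(3 5) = [0, 7, 16, 5, 4, 3, 1, 8, 6, 10, 15, 11, 12, 13, 14, 2, 9]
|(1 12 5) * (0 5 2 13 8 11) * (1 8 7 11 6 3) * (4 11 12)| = 8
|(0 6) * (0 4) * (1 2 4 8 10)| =7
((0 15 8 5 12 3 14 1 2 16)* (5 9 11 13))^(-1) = (0 16 2 1 14 3 12 5 13 11 9 8 15)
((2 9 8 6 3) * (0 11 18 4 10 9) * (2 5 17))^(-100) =((0 11 18 4 10 9 8 6 3 5 17 2))^(-100) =(0 3 10)(2 6 4)(5 9 11)(8 18 17)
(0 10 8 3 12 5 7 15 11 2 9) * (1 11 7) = (0 10 8 3 12 5 1 11 2 9)(7 15) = [10, 11, 9, 12, 4, 1, 6, 15, 3, 0, 8, 2, 5, 13, 14, 7]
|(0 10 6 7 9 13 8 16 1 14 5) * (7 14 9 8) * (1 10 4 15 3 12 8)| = 44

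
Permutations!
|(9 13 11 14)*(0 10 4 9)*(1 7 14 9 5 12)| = 24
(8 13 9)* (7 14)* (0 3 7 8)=(0 3 7 14 8 13 9)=[3, 1, 2, 7, 4, 5, 6, 14, 13, 0, 10, 11, 12, 9, 8]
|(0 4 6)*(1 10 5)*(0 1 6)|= |(0 4)(1 10 5 6)|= 4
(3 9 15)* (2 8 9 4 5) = (2 8 9 15 3 4 5) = [0, 1, 8, 4, 5, 2, 6, 7, 9, 15, 10, 11, 12, 13, 14, 3]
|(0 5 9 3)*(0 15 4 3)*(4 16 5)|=|(0 4 3 15 16 5 9)|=7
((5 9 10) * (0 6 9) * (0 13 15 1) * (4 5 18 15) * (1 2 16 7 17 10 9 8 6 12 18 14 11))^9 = ((0 12 18 15 2 16 7 17 10 14 11 1)(4 5 13)(6 8))^9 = (0 14 7 15)(1 10 16 18)(2 12 11 17)(6 8)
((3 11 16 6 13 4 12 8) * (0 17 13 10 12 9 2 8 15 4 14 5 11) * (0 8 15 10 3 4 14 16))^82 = ((0 17 13 16 6 3 8 4 9 2 15 14 5 11)(10 12))^82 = (0 5 15 9 8 6 13)(2 4 3 16 17 11 14)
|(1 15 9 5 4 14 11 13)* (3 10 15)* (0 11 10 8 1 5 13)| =42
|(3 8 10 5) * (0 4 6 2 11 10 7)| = |(0 4 6 2 11 10 5 3 8 7)| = 10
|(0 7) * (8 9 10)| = 6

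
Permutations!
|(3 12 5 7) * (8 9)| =4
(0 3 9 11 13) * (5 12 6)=(0 3 9 11 13)(5 12 6)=[3, 1, 2, 9, 4, 12, 5, 7, 8, 11, 10, 13, 6, 0]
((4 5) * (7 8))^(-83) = (4 5)(7 8)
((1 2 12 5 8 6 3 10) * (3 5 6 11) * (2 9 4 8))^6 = (1 10 3 11 8 4 9)(2 6)(5 12)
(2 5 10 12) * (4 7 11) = [0, 1, 5, 3, 7, 10, 6, 11, 8, 9, 12, 4, 2] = (2 5 10 12)(4 7 11)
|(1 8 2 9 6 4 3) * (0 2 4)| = |(0 2 9 6)(1 8 4 3)| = 4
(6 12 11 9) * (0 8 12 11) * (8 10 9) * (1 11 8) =(0 10 9 6 8 12)(1 11) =[10, 11, 2, 3, 4, 5, 8, 7, 12, 6, 9, 1, 0]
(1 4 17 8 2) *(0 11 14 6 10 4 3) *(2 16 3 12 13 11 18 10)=(0 18 10 4 17 8 16 3)(1 12 13 11 14 6 2)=[18, 12, 1, 0, 17, 5, 2, 7, 16, 9, 4, 14, 13, 11, 6, 15, 3, 8, 10]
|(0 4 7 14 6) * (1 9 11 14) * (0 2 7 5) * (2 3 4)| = 11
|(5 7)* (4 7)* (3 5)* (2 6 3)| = 6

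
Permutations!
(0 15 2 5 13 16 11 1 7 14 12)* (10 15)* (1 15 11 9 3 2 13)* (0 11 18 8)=(0 10 18 8)(1 7 14 12 11 15 13 16 9 3 2 5)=[10, 7, 5, 2, 4, 1, 6, 14, 0, 3, 18, 15, 11, 16, 12, 13, 9, 17, 8]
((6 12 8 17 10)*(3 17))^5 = ((3 17 10 6 12 8))^5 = (3 8 12 6 10 17)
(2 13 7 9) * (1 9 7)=(1 9 2 13)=[0, 9, 13, 3, 4, 5, 6, 7, 8, 2, 10, 11, 12, 1]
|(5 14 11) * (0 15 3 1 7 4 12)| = |(0 15 3 1 7 4 12)(5 14 11)| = 21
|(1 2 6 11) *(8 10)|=4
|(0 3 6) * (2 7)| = |(0 3 6)(2 7)| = 6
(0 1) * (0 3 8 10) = (0 1 3 8 10) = [1, 3, 2, 8, 4, 5, 6, 7, 10, 9, 0]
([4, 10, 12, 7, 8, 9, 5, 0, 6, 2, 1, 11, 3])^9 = [7, 10, 9, 12, 0, 6, 8, 3, 4, 5, 1, 11, 2]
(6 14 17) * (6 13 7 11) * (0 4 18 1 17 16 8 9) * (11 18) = (0 4 11 6 14 16 8 9)(1 17 13 7 18) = [4, 17, 2, 3, 11, 5, 14, 18, 9, 0, 10, 6, 12, 7, 16, 15, 8, 13, 1]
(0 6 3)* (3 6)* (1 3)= [1, 3, 2, 0, 4, 5, 6]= (6)(0 1 3)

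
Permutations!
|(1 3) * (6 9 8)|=|(1 3)(6 9 8)|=6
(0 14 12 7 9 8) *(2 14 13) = [13, 1, 14, 3, 4, 5, 6, 9, 0, 8, 10, 11, 7, 2, 12] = (0 13 2 14 12 7 9 8)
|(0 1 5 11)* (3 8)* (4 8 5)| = 7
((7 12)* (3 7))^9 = (12)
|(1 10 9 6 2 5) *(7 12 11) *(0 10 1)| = 6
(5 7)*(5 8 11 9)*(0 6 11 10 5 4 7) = [6, 1, 2, 3, 7, 0, 11, 8, 10, 4, 5, 9] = (0 6 11 9 4 7 8 10 5)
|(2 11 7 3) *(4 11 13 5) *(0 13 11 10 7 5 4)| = 9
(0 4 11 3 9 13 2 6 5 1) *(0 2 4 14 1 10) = (0 14 1 2 6 5 10)(3 9 13 4 11) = [14, 2, 6, 9, 11, 10, 5, 7, 8, 13, 0, 3, 12, 4, 1]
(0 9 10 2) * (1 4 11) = (0 9 10 2)(1 4 11) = [9, 4, 0, 3, 11, 5, 6, 7, 8, 10, 2, 1]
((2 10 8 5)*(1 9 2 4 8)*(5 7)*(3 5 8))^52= ((1 9 2 10)(3 5 4)(7 8))^52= (10)(3 5 4)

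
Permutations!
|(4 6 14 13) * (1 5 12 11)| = |(1 5 12 11)(4 6 14 13)| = 4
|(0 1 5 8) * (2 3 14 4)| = |(0 1 5 8)(2 3 14 4)| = 4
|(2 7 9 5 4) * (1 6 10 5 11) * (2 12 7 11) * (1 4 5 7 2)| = 20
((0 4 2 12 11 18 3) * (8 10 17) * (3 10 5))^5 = (0 18 3 11 5 12 8 2 17 4 10) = ((0 4 2 12 11 18 10 17 8 5 3))^5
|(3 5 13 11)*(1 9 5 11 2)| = |(1 9 5 13 2)(3 11)| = 10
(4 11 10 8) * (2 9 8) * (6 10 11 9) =(11)(2 6 10)(4 9 8) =[0, 1, 6, 3, 9, 5, 10, 7, 4, 8, 2, 11]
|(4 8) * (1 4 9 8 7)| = 6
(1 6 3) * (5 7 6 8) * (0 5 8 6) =(8)(0 5 7)(1 6 3) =[5, 6, 2, 1, 4, 7, 3, 0, 8]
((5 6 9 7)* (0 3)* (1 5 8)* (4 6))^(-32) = ((0 3)(1 5 4 6 9 7 8))^(-32) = (1 6 8 4 7 5 9)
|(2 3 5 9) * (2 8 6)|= 6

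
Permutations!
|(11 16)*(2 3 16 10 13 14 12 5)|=|(2 3 16 11 10 13 14 12 5)|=9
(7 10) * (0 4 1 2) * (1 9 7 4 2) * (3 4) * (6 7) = (0 2)(3 4 9 6 7 10) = [2, 1, 0, 4, 9, 5, 7, 10, 8, 6, 3]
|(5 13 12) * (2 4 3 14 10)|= |(2 4 3 14 10)(5 13 12)|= 15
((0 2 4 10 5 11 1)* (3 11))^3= ((0 2 4 10 5 3 11 1))^3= (0 10 11 2 5 1 4 3)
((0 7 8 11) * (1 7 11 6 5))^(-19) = ((0 11)(1 7 8 6 5))^(-19) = (0 11)(1 7 8 6 5)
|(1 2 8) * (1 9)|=4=|(1 2 8 9)|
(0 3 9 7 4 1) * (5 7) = (0 3 9 5 7 4 1) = [3, 0, 2, 9, 1, 7, 6, 4, 8, 5]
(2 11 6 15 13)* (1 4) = (1 4)(2 11 6 15 13) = [0, 4, 11, 3, 1, 5, 15, 7, 8, 9, 10, 6, 12, 2, 14, 13]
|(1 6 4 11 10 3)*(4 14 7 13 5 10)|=8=|(1 6 14 7 13 5 10 3)(4 11)|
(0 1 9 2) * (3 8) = (0 1 9 2)(3 8) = [1, 9, 0, 8, 4, 5, 6, 7, 3, 2]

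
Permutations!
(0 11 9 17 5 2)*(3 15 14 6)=(0 11 9 17 5 2)(3 15 14 6)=[11, 1, 0, 15, 4, 2, 3, 7, 8, 17, 10, 9, 12, 13, 6, 14, 16, 5]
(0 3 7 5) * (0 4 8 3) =(3 7 5 4 8) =[0, 1, 2, 7, 8, 4, 6, 5, 3]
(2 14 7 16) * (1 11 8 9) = (1 11 8 9)(2 14 7 16) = [0, 11, 14, 3, 4, 5, 6, 16, 9, 1, 10, 8, 12, 13, 7, 15, 2]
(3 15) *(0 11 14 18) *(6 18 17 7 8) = (0 11 14 17 7 8 6 18)(3 15) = [11, 1, 2, 15, 4, 5, 18, 8, 6, 9, 10, 14, 12, 13, 17, 3, 16, 7, 0]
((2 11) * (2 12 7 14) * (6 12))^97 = (2 11 6 12 7 14)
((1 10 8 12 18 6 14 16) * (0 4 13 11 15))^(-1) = (0 15 11 13 4)(1 16 14 6 18 12 8 10) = ((0 4 13 11 15)(1 10 8 12 18 6 14 16))^(-1)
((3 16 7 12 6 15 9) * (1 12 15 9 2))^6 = (1 7 9)(2 16 6)(3 12 15)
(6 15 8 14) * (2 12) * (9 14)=[0, 1, 12, 3, 4, 5, 15, 7, 9, 14, 10, 11, 2, 13, 6, 8]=(2 12)(6 15 8 9 14)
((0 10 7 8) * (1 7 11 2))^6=((0 10 11 2 1 7 8))^6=(0 8 7 1 2 11 10)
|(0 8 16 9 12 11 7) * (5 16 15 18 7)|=5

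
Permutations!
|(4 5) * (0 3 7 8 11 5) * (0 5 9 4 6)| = 9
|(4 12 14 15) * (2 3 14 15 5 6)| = 15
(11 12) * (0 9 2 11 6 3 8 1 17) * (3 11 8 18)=[9, 17, 8, 18, 4, 5, 11, 7, 1, 2, 10, 12, 6, 13, 14, 15, 16, 0, 3]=(0 9 2 8 1 17)(3 18)(6 11 12)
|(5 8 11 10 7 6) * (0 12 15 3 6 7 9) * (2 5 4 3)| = |(0 12 15 2 5 8 11 10 9)(3 6 4)| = 9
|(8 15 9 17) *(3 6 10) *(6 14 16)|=20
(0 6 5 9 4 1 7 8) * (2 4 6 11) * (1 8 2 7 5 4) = [11, 5, 1, 3, 8, 9, 4, 2, 0, 6, 10, 7] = (0 11 7 2 1 5 9 6 4 8)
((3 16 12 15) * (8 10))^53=(3 16 12 15)(8 10)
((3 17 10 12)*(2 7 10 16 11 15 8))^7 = (2 11 3 7 15 17 10 8 16 12)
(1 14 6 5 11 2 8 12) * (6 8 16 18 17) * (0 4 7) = (0 4 7)(1 14 8 12)(2 16 18 17 6 5 11) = [4, 14, 16, 3, 7, 11, 5, 0, 12, 9, 10, 2, 1, 13, 8, 15, 18, 6, 17]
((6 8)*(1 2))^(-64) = ((1 2)(6 8))^(-64) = (8)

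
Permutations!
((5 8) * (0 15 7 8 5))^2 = (0 7)(8 15)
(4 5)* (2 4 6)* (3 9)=(2 4 5 6)(3 9)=[0, 1, 4, 9, 5, 6, 2, 7, 8, 3]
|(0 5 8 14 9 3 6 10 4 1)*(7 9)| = |(0 5 8 14 7 9 3 6 10 4 1)| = 11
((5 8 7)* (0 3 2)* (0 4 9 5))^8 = ((0 3 2 4 9 5 8 7))^8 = (9)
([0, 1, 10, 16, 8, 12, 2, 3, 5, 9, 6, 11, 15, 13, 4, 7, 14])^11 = [0, 1, 6, 14, 5, 15, 10, 16, 12, 9, 2, 11, 7, 13, 8, 3, 4]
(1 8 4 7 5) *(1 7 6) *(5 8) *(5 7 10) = (1 7 8 4 6)(5 10) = [0, 7, 2, 3, 6, 10, 1, 8, 4, 9, 5]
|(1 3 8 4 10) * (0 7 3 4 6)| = |(0 7 3 8 6)(1 4 10)| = 15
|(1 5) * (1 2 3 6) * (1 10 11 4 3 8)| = |(1 5 2 8)(3 6 10 11 4)| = 20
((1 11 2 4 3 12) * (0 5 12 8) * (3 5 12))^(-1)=(0 8 3 5 4 2 11 1 12)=((0 12 1 11 2 4 5 3 8))^(-1)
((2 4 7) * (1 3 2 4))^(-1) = ((1 3 2)(4 7))^(-1) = (1 2 3)(4 7)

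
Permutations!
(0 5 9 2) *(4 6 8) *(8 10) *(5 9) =(0 9 2)(4 6 10 8) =[9, 1, 0, 3, 6, 5, 10, 7, 4, 2, 8]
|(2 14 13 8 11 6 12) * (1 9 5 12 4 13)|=30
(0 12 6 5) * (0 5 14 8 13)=(0 12 6 14 8 13)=[12, 1, 2, 3, 4, 5, 14, 7, 13, 9, 10, 11, 6, 0, 8]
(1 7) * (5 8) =(1 7)(5 8) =[0, 7, 2, 3, 4, 8, 6, 1, 5]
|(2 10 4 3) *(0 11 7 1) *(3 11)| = 8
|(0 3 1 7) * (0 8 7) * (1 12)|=4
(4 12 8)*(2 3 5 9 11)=[0, 1, 3, 5, 12, 9, 6, 7, 4, 11, 10, 2, 8]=(2 3 5 9 11)(4 12 8)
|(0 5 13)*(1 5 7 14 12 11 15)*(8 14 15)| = 12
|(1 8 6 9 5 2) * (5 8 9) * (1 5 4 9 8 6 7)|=|(1 8 7)(2 5)(4 9 6)|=6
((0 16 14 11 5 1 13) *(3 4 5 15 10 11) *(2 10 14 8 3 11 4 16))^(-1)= (0 13 1 5 4 10 2)(3 8 16)(11 14 15)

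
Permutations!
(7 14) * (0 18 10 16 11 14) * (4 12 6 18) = (0 4 12 6 18 10 16 11 14 7) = [4, 1, 2, 3, 12, 5, 18, 0, 8, 9, 16, 14, 6, 13, 7, 15, 11, 17, 10]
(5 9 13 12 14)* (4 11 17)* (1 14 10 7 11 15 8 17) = (1 14 5 9 13 12 10 7 11)(4 15 8 17) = [0, 14, 2, 3, 15, 9, 6, 11, 17, 13, 7, 1, 10, 12, 5, 8, 16, 4]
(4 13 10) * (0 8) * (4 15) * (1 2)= [8, 2, 1, 3, 13, 5, 6, 7, 0, 9, 15, 11, 12, 10, 14, 4]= (0 8)(1 2)(4 13 10 15)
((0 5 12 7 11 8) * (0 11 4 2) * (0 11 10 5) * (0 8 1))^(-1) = ((0 8 10 5 12 7 4 2 11 1))^(-1) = (0 1 11 2 4 7 12 5 10 8)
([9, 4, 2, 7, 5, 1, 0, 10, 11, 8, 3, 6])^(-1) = [6, 5, 2, 10, 1, 4, 11, 3, 9, 0, 7, 8]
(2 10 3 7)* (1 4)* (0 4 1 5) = (0 4 5)(2 10 3 7) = [4, 1, 10, 7, 5, 0, 6, 2, 8, 9, 3]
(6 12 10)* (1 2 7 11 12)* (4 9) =(1 2 7 11 12 10 6)(4 9) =[0, 2, 7, 3, 9, 5, 1, 11, 8, 4, 6, 12, 10]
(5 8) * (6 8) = (5 6 8) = [0, 1, 2, 3, 4, 6, 8, 7, 5]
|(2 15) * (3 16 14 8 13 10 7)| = |(2 15)(3 16 14 8 13 10 7)| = 14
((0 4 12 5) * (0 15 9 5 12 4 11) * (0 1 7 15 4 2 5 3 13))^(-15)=(0 11 1 7 15 9 3 13)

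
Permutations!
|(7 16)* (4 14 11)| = 6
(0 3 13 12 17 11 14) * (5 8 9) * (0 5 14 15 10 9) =[3, 1, 2, 13, 4, 8, 6, 7, 0, 14, 9, 15, 17, 12, 5, 10, 16, 11] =(0 3 13 12 17 11 15 10 9 14 5 8)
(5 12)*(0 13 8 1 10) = (0 13 8 1 10)(5 12) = [13, 10, 2, 3, 4, 12, 6, 7, 1, 9, 0, 11, 5, 8]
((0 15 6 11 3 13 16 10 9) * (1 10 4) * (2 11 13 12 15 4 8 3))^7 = (16)(0 1 9 4 10)(2 11)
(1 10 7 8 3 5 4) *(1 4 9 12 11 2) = (1 10 7 8 3 5 9 12 11 2) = [0, 10, 1, 5, 4, 9, 6, 8, 3, 12, 7, 2, 11]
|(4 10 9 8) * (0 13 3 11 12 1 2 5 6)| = |(0 13 3 11 12 1 2 5 6)(4 10 9 8)| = 36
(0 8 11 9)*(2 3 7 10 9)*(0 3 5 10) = (0 8 11 2 5 10 9 3 7) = [8, 1, 5, 7, 4, 10, 6, 0, 11, 3, 9, 2]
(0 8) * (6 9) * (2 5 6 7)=(0 8)(2 5 6 9 7)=[8, 1, 5, 3, 4, 6, 9, 2, 0, 7]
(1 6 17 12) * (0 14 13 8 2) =(0 14 13 8 2)(1 6 17 12) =[14, 6, 0, 3, 4, 5, 17, 7, 2, 9, 10, 11, 1, 8, 13, 15, 16, 12]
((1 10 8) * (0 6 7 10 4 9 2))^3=((0 6 7 10 8 1 4 9 2))^3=(0 10 4)(1 2 7)(6 8 9)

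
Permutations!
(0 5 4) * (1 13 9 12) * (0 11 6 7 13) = (0 5 4 11 6 7 13 9 12 1) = [5, 0, 2, 3, 11, 4, 7, 13, 8, 12, 10, 6, 1, 9]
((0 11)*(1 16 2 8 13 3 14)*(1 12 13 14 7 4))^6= ((0 11)(1 16 2 8 14 12 13 3 7 4))^6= (1 13 2 7 14)(3 8 4 12 16)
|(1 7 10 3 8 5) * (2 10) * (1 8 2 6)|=6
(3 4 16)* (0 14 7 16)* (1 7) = (0 14 1 7 16 3 4) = [14, 7, 2, 4, 0, 5, 6, 16, 8, 9, 10, 11, 12, 13, 1, 15, 3]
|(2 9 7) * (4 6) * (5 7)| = 4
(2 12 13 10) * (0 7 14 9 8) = (0 7 14 9 8)(2 12 13 10) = [7, 1, 12, 3, 4, 5, 6, 14, 0, 8, 2, 11, 13, 10, 9]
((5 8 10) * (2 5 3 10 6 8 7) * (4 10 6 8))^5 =(2 7 5)(3 6 4 10)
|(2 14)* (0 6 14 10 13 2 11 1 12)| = |(0 6 14 11 1 12)(2 10 13)| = 6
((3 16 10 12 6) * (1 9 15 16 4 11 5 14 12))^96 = ((1 9 15 16 10)(3 4 11 5 14 12 6))^96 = (1 9 15 16 10)(3 12 5 4 6 14 11)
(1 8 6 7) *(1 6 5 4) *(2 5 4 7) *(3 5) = (1 8 4)(2 3 5 7 6) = [0, 8, 3, 5, 1, 7, 2, 6, 4]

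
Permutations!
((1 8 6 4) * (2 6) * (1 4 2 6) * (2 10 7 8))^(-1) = ((1 2)(6 10 7 8))^(-1) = (1 2)(6 8 7 10)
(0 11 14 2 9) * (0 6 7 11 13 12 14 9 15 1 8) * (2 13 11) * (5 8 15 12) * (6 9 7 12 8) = (0 11 7 2 8)(1 15)(5 6 12 14 13) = [11, 15, 8, 3, 4, 6, 12, 2, 0, 9, 10, 7, 14, 5, 13, 1]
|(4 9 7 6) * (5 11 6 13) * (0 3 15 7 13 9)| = 10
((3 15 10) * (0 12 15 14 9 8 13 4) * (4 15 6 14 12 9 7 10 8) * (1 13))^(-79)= ((0 9 4)(1 13 15 8)(3 12 6 14 7 10))^(-79)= (0 4 9)(1 13 15 8)(3 10 7 14 6 12)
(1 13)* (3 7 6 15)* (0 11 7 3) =(0 11 7 6 15)(1 13) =[11, 13, 2, 3, 4, 5, 15, 6, 8, 9, 10, 7, 12, 1, 14, 0]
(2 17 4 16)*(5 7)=(2 17 4 16)(5 7)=[0, 1, 17, 3, 16, 7, 6, 5, 8, 9, 10, 11, 12, 13, 14, 15, 2, 4]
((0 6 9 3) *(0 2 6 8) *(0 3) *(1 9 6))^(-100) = ((0 8 3 2 1 9))^(-100) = (0 3 1)(2 9 8)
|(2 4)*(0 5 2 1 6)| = |(0 5 2 4 1 6)| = 6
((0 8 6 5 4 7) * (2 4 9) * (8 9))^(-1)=(0 7 4 2 9)(5 6 8)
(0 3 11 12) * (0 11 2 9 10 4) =(0 3 2 9 10 4)(11 12) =[3, 1, 9, 2, 0, 5, 6, 7, 8, 10, 4, 12, 11]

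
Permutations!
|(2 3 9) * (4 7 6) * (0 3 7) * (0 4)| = 6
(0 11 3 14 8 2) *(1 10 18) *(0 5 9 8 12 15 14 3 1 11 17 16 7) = (0 17 16 7)(1 10 18 11)(2 5 9 8)(12 15 14) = [17, 10, 5, 3, 4, 9, 6, 0, 2, 8, 18, 1, 15, 13, 12, 14, 7, 16, 11]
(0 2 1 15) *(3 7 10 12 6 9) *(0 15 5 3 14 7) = (15)(0 2 1 5 3)(6 9 14 7 10 12) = [2, 5, 1, 0, 4, 3, 9, 10, 8, 14, 12, 11, 6, 13, 7, 15]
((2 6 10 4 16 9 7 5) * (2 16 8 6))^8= (16)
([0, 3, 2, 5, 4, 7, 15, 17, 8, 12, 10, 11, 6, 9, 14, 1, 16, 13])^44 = (1 17 6 5 9)(3 13 15 7 12)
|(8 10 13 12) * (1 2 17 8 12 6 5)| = 8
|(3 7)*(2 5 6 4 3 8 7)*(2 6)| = |(2 5)(3 6 4)(7 8)| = 6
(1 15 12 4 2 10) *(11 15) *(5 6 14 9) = (1 11 15 12 4 2 10)(5 6 14 9) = [0, 11, 10, 3, 2, 6, 14, 7, 8, 5, 1, 15, 4, 13, 9, 12]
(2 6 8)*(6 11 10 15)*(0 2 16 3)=[2, 1, 11, 0, 4, 5, 8, 7, 16, 9, 15, 10, 12, 13, 14, 6, 3]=(0 2 11 10 15 6 8 16 3)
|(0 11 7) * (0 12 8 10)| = |(0 11 7 12 8 10)| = 6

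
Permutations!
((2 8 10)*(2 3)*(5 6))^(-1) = (2 3 10 8)(5 6)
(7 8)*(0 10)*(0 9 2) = (0 10 9 2)(7 8) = [10, 1, 0, 3, 4, 5, 6, 8, 7, 2, 9]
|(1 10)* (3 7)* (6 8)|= 2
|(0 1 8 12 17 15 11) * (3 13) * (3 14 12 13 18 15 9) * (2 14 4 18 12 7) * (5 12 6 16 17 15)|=30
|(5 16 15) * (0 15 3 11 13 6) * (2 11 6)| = |(0 15 5 16 3 6)(2 11 13)| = 6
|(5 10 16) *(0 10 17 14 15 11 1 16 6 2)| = 28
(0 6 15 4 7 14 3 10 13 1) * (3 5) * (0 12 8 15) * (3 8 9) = (0 6)(1 12 9 3 10 13)(4 7 14 5 8 15) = [6, 12, 2, 10, 7, 8, 0, 14, 15, 3, 13, 11, 9, 1, 5, 4]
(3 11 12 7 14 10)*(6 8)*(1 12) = [0, 12, 2, 11, 4, 5, 8, 14, 6, 9, 3, 1, 7, 13, 10] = (1 12 7 14 10 3 11)(6 8)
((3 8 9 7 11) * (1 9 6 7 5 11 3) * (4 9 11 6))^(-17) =(1 11)(3 5 8 6 4 7 9)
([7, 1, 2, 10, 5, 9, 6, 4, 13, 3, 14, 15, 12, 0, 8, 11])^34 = (15)(0 9 8 4 10)(3 13 5 14 7)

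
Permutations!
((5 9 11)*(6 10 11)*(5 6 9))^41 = (6 11 10)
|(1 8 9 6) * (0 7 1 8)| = |(0 7 1)(6 8 9)| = 3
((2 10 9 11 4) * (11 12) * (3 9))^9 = ((2 10 3 9 12 11 4))^9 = (2 3 12 4 10 9 11)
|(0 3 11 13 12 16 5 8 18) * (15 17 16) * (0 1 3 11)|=|(0 11 13 12 15 17 16 5 8 18 1 3)|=12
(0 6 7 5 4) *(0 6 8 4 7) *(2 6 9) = (0 8 4 9 2 6)(5 7) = [8, 1, 6, 3, 9, 7, 0, 5, 4, 2]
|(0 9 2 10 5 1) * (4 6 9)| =|(0 4 6 9 2 10 5 1)| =8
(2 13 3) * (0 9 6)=(0 9 6)(2 13 3)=[9, 1, 13, 2, 4, 5, 0, 7, 8, 6, 10, 11, 12, 3]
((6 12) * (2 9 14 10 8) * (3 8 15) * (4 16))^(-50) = (16)(2 8 3 15 10 14 9)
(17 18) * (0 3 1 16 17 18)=[3, 16, 2, 1, 4, 5, 6, 7, 8, 9, 10, 11, 12, 13, 14, 15, 17, 0, 18]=(18)(0 3 1 16 17)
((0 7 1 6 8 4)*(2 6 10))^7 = (0 4 8 6 2 10 1 7)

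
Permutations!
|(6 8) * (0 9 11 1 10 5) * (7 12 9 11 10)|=8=|(0 11 1 7 12 9 10 5)(6 8)|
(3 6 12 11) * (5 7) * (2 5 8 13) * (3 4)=(2 5 7 8 13)(3 6 12 11 4)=[0, 1, 5, 6, 3, 7, 12, 8, 13, 9, 10, 4, 11, 2]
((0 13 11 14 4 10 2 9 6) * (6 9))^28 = ((0 13 11 14 4 10 2 6))^28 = (0 4)(2 11)(6 14)(10 13)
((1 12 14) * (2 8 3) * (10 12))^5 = (1 10 12 14)(2 3 8)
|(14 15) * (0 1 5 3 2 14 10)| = 8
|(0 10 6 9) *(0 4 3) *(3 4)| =|(0 10 6 9 3)| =5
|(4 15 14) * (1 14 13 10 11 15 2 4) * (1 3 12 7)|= 20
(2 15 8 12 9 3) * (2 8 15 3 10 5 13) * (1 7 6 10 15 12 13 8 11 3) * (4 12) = (1 7 6 10 5 8 13 2)(3 11)(4 12 9 15) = [0, 7, 1, 11, 12, 8, 10, 6, 13, 15, 5, 3, 9, 2, 14, 4]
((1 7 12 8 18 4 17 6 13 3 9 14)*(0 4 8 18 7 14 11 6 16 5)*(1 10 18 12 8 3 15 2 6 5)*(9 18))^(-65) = ((0 4 17 16 1 14 10 9 11 5)(2 6 13 15)(3 18)(7 8))^(-65) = (0 14)(1 5)(2 15 13 6)(3 18)(4 10)(7 8)(9 17)(11 16)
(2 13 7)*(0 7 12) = (0 7 2 13 12) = [7, 1, 13, 3, 4, 5, 6, 2, 8, 9, 10, 11, 0, 12]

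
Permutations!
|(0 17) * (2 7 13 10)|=4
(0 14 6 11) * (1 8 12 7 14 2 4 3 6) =(0 2 4 3 6 11)(1 8 12 7 14) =[2, 8, 4, 6, 3, 5, 11, 14, 12, 9, 10, 0, 7, 13, 1]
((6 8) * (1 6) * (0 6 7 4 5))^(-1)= ((0 6 8 1 7 4 5))^(-1)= (0 5 4 7 1 8 6)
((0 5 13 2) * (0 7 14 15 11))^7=((0 5 13 2 7 14 15 11))^7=(0 11 15 14 7 2 13 5)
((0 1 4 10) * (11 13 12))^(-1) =((0 1 4 10)(11 13 12))^(-1) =(0 10 4 1)(11 12 13)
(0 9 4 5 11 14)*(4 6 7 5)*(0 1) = [9, 0, 2, 3, 4, 11, 7, 5, 8, 6, 10, 14, 12, 13, 1] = (0 9 6 7 5 11 14 1)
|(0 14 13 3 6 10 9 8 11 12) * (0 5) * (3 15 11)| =35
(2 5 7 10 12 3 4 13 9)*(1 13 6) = (1 13 9 2 5 7 10 12 3 4 6) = [0, 13, 5, 4, 6, 7, 1, 10, 8, 2, 12, 11, 3, 9]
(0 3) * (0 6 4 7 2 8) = (0 3 6 4 7 2 8) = [3, 1, 8, 6, 7, 5, 4, 2, 0]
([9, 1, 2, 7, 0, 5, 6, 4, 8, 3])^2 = (0 3 4 9 7)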